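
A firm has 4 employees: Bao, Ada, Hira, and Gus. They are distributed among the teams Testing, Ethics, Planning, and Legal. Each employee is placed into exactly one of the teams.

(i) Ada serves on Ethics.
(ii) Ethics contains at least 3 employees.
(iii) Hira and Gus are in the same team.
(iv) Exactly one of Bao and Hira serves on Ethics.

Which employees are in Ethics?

Ethics = {Ada, Gus, Hira}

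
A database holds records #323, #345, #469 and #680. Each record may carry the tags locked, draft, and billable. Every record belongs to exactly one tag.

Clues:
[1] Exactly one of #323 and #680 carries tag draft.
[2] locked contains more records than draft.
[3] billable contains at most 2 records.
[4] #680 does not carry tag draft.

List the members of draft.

draft = {#323}

From (4): #680 ∉ draft.
(1) (exactly one): #323 ∈ draft.
Suppose #345 ∈ draft: no assignment then satisfies all the clues, so #345 ∉ draft.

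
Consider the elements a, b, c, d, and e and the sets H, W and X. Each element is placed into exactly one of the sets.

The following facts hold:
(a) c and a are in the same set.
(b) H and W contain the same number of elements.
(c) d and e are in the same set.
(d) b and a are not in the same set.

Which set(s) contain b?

b: X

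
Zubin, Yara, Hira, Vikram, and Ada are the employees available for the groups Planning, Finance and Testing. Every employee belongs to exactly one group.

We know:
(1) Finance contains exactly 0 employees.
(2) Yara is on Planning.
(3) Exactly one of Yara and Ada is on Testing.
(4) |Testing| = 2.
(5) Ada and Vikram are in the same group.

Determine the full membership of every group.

Planning = {Hira, Yara, Zubin}; Finance = {}; Testing = {Ada, Vikram}

From (2): Yara ∈ Planning.
(1): Finance already has 0, so the rest are out.
(3) (exactly one): Ada ∈ Testing.
(5): Vikram matches Ada: Vikram ∉ Planning.
(5): Vikram matches Ada: Vikram ∈ Testing.
(4): Testing already has 2, so the rest are out.
Only one group left: Zubin ∈ Planning.
Only one group left: Hira ∈ Planning.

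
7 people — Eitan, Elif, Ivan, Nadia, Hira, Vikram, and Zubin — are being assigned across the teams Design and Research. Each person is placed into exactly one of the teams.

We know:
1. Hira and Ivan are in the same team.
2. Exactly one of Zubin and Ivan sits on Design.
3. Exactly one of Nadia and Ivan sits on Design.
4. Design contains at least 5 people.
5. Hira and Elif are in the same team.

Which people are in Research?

Research = {Nadia, Zubin}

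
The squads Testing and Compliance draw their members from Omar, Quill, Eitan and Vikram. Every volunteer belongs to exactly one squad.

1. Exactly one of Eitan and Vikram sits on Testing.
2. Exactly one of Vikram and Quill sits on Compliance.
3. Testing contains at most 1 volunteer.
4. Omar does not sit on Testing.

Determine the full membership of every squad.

Testing = {Vikram}; Compliance = {Eitan, Omar, Quill}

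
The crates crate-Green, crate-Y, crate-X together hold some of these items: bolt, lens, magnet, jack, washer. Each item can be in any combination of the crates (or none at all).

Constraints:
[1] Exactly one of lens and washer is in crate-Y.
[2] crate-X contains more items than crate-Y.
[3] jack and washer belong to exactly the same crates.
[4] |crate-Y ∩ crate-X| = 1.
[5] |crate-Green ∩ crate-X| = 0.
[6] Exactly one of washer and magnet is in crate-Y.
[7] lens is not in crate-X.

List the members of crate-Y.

crate-Y = {lens, magnet}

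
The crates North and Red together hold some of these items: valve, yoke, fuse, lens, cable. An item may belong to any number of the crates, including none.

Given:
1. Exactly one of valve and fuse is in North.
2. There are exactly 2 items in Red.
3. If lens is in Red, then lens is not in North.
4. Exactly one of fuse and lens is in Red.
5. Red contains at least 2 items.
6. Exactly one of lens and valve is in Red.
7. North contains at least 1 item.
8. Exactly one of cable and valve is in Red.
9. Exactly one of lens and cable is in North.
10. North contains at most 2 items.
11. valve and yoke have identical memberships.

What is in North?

North = {cable, fuse}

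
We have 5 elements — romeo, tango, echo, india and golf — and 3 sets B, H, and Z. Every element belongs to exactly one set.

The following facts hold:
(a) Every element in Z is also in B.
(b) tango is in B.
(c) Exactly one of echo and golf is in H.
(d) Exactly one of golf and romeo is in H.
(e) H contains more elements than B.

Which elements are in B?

B = {golf, tango}

From (b): tango ∈ B.
Suppose romeo ∈ B: no assignment then satisfies all the clues, so romeo ∉ B.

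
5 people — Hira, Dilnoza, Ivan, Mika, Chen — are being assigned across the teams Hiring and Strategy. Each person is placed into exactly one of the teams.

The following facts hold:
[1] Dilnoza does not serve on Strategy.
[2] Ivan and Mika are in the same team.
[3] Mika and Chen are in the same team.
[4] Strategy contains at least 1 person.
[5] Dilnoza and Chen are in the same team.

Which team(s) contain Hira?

Hira: Strategy

From (1): Dilnoza ∉ Strategy.
(5): Chen matches Dilnoza: Chen ∉ Strategy.
Only one team left: Dilnoza ∈ Hiring.
Only one team left: Chen ∈ Hiring.
(3): Mika matches Chen: Mika ∈ Hiring.
(2): Ivan matches Mika: Ivan ∈ Hiring.
(4): only 1 candidates remain for Strategy, so all are in.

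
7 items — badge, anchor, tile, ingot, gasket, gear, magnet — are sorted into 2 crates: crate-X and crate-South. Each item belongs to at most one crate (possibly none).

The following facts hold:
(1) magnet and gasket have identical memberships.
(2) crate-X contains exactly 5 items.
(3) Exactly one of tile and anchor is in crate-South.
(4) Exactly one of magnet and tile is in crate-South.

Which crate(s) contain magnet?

magnet: crate-X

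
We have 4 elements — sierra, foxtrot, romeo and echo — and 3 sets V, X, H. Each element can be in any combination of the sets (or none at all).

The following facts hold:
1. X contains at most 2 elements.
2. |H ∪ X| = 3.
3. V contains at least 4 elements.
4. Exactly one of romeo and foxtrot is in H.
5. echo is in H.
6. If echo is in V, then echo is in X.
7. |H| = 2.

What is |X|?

2

From (5): echo ∈ H.
(3): only 4 candidates remain for V, so all are in.
(6): echo ∈ X.
Suppose sierra ∈ H: no assignment then satisfies all the clues, so sierra ∉ H.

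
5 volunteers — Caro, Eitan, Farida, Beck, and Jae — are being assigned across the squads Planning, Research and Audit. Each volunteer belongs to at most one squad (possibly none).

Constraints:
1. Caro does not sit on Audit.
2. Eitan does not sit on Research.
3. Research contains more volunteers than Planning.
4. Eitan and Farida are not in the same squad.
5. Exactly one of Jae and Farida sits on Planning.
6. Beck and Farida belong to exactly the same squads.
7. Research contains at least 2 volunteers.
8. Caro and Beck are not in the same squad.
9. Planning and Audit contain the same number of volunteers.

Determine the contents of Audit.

Audit = {Eitan}

From (1): Caro ∉ Audit.
From (2): Eitan ∉ Research.
Suppose Eitan ∉ Audit: no assignment then satisfies all the clues, so Eitan ∈ Audit.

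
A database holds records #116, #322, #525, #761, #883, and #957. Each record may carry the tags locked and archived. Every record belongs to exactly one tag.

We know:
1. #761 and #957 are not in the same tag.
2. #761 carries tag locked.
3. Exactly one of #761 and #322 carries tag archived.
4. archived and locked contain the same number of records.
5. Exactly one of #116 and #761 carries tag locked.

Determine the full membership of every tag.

locked = {#525, #761, #883}; archived = {#116, #322, #957}

From (2): #761 ∈ locked.
(1): #957 ∉ locked.
(3) (exactly one): #322 ∈ archived.
(5) (exactly one): #116 ∉ locked.
Only one tag left: #116 ∈ archived.
Only one tag left: #957 ∈ archived.
Suppose #525 ∉ locked: no assignment then satisfies all the clues, so #525 ∈ locked.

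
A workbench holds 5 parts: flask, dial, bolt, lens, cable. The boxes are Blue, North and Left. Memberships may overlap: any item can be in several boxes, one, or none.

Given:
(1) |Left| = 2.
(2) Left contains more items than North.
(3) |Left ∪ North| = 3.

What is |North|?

1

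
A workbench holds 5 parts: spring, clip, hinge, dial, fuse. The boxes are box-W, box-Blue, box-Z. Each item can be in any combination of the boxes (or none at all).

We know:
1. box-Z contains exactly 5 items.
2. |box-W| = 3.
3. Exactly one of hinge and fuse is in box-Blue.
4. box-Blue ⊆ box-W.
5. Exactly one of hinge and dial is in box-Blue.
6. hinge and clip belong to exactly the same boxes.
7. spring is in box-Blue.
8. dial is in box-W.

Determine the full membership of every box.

From (7): spring ∈ box-Blue.
From (8): dial ∈ box-W.
(1): only 5 candidates remain for box-Z, so all are in.
(4) with spring ∈ box-Blue: spring ∈ box-W.
Suppose clip ∈ box-W: no assignment then satisfies all the clues, so clip ∉ box-W.

box-W = {dial, fuse, spring}; box-Blue = {dial, fuse, spring}; box-Z = {clip, dial, fuse, hinge, spring}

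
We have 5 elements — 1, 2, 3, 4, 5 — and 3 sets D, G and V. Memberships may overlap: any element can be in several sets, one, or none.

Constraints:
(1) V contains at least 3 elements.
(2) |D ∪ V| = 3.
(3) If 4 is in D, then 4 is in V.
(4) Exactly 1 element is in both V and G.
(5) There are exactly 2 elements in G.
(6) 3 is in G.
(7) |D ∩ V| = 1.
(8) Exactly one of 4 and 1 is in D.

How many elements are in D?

1

From (6): 3 ∈ G.
Suppose 2 ∈ D: no assignment then satisfies all the clues, so 2 ∉ D.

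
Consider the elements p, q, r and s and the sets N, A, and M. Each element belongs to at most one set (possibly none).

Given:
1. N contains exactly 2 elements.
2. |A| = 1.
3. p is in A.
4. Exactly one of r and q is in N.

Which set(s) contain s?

From (3): p ∈ A.
(2): A already has 1, so the rest are out.
Suppose s ∉ N: no assignment then satisfies all the clues, so s ∈ N.

s: N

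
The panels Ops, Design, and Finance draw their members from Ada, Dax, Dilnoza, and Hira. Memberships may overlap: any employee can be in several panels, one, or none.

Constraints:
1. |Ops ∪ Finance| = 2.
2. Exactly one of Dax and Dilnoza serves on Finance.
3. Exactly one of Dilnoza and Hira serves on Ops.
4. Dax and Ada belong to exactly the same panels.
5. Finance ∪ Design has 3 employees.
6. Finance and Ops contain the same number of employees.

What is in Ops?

Ops = {Hira}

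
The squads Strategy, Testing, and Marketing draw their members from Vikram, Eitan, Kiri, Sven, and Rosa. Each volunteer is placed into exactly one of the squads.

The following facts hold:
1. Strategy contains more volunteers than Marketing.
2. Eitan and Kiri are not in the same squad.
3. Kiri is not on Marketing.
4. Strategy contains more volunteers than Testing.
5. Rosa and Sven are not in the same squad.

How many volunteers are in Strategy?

3

From (3): Kiri ∉ Marketing.
Suppose Vikram ∉ Strategy: no assignment then satisfies all the clues, so Vikram ∈ Strategy.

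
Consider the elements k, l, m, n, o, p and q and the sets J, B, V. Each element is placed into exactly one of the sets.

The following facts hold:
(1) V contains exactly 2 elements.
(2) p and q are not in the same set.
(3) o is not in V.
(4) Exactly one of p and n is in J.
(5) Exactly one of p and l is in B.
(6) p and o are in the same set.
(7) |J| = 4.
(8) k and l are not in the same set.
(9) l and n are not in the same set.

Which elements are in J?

From (3): o ∉ V.
(6): p matches o: p ∉ V.
Suppose k ∉ J: no assignment then satisfies all the clues, so k ∈ J.

J = {k, m, o, p}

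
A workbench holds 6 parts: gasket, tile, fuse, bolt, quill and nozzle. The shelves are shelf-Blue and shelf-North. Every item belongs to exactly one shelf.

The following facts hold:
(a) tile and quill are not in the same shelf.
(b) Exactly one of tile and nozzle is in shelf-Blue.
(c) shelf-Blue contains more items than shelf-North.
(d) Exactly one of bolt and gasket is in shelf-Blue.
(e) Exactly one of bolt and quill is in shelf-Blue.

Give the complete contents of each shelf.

shelf-Blue = {fuse, gasket, nozzle, quill}; shelf-North = {bolt, tile}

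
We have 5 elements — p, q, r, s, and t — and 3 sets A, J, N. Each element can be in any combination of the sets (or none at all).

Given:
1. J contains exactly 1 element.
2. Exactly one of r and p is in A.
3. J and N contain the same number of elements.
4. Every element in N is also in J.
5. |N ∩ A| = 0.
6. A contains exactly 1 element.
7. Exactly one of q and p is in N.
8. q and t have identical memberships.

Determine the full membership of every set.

A = {r}; J = {p}; N = {p}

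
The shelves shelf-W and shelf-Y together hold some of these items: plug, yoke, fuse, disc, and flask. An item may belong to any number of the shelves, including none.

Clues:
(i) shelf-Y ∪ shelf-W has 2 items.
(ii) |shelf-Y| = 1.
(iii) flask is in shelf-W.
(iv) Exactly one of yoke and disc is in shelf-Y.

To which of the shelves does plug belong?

plug: none

From (iii): flask ∈ shelf-W.
Suppose plug ∈ shelf-W: no assignment then satisfies all the clues, so plug ∉ shelf-W.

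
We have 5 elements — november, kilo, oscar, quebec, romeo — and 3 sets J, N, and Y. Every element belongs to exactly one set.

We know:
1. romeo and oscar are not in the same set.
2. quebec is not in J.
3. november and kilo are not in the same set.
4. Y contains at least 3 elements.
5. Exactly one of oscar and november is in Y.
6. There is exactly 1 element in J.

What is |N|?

1

From (2): quebec ∉ J.
Suppose quebec ∈ N: no assignment then satisfies all the clues, so quebec ∉ N.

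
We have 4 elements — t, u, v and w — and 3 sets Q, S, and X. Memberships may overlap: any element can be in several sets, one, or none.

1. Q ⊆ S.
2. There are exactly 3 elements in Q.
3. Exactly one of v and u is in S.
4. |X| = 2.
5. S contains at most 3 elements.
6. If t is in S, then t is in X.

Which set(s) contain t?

t: Q, S, X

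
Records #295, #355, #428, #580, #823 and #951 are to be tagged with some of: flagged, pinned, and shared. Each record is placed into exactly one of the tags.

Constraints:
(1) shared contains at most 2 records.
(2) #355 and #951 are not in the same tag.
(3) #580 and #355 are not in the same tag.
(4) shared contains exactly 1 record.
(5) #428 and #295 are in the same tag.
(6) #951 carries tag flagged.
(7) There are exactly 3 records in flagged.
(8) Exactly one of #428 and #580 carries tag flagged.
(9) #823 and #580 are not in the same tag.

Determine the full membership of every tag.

flagged = {#295, #428, #951}; pinned = {#355, #823}; shared = {#580}

From (6): #951 ∈ flagged.
(2): #355 ∉ flagged.
Suppose #295 ∉ flagged: no assignment then satisfies all the clues, so #295 ∈ flagged.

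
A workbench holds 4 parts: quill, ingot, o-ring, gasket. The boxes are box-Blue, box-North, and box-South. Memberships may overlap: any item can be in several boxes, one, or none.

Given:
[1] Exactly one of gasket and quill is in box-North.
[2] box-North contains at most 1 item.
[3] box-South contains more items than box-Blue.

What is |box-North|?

1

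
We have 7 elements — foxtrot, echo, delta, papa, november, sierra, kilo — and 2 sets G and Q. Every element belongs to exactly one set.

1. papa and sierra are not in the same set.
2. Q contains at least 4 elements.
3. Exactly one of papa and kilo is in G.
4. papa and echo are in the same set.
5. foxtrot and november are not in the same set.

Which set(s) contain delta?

delta: Q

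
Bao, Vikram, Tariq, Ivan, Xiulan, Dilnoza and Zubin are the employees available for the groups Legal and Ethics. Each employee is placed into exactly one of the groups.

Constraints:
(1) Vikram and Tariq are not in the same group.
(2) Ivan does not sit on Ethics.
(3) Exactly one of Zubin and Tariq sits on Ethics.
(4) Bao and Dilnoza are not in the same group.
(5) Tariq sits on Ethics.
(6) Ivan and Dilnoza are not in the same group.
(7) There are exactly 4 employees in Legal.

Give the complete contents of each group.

From (2): Ivan ∉ Ethics.
From (5): Tariq ∈ Ethics.
(1): Vikram ∉ Ethics.
(3) (exactly one): Zubin ∉ Ethics.
Only one group left: Vikram ∈ Legal.
Only one group left: Ivan ∈ Legal.
Only one group left: Zubin ∈ Legal.
(6): Dilnoza ∉ Legal.
Only one group left: Dilnoza ∈ Ethics.
(4): Bao ∉ Ethics.
Only one group left: Bao ∈ Legal.
Only one group left: Xiulan ∈ Ethics.

Legal = {Bao, Ivan, Vikram, Zubin}; Ethics = {Dilnoza, Tariq, Xiulan}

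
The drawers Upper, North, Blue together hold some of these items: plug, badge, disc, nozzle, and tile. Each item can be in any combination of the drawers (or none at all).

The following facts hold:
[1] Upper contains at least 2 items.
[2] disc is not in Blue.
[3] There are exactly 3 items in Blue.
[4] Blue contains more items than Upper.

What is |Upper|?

2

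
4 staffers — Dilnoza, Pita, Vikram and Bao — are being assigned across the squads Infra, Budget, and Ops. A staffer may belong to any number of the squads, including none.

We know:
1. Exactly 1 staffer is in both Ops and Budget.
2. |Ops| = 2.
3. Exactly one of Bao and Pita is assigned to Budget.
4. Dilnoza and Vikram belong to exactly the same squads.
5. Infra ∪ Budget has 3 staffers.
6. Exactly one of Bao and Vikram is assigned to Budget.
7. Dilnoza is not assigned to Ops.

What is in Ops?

From (7): Dilnoza ∉ Ops.
(4): Vikram matches Dilnoza: Vikram ∉ Ops.
(2): only 2 candidates remain for Ops, so all are in.

Ops = {Bao, Pita}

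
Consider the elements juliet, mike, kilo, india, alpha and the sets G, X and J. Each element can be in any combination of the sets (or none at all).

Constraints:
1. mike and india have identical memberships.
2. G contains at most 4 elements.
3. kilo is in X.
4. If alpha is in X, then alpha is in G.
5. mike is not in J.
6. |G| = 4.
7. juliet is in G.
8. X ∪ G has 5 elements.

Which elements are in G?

G = {alpha, india, juliet, mike}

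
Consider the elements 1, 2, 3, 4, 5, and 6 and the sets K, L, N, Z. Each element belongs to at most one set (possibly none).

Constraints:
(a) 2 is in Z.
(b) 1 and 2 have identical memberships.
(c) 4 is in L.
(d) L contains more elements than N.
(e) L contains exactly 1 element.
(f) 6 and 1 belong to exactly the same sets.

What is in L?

L = {4}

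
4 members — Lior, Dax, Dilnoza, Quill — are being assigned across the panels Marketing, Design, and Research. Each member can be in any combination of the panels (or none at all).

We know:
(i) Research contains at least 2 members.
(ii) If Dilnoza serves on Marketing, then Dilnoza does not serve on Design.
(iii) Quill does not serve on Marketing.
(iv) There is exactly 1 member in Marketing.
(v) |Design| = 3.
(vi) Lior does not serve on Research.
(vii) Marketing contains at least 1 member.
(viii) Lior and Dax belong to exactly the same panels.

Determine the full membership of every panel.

From (iii): Quill ∉ Marketing.
From (vi): Lior ∉ Research.
(viii): Dax matches Lior: Dax ∉ Research.
(i): only 2 candidates remain for Research, so all are in.
Suppose Lior ∈ Marketing: no assignment then satisfies all the clues, so Lior ∉ Marketing.

Marketing = {Dilnoza}; Design = {Dax, Lior, Quill}; Research = {Dilnoza, Quill}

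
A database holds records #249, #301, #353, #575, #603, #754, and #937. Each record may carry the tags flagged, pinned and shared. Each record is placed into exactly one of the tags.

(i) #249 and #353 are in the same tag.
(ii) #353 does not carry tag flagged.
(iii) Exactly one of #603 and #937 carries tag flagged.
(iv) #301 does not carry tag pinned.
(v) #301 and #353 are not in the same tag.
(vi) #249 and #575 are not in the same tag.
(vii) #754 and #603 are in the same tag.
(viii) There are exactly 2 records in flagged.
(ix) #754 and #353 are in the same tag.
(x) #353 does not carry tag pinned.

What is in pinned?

pinned = {#575}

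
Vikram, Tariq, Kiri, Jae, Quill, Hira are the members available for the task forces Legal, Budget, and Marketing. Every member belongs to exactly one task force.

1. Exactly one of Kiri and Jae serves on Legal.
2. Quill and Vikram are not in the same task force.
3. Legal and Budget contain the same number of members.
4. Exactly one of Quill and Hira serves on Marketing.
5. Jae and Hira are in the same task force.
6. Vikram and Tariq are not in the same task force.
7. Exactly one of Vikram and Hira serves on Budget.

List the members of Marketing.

Marketing = {Quill, Tariq}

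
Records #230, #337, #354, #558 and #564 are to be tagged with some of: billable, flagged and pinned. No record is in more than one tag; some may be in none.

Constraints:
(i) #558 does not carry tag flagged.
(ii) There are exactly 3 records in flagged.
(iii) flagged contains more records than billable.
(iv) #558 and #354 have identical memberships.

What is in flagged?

flagged = {#230, #337, #564}

From (i): #558 ∉ flagged.
(iv): #354 matches #558: #354 ∉ flagged.
(ii): only 3 candidates remain for flagged, so all are in.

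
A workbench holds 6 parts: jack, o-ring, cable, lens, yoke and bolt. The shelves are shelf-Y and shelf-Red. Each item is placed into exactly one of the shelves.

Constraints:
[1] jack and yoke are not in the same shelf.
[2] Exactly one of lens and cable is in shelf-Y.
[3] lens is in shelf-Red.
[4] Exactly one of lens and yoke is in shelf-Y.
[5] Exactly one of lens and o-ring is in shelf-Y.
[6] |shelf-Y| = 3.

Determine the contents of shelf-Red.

shelf-Red = {bolt, jack, lens}

From (3): lens ∈ shelf-Red.
(2) (exactly one): cable ∈ shelf-Y.
(4) (exactly one): yoke ∈ shelf-Y.
(5) (exactly one): o-ring ∈ shelf-Y.
(6): shelf-Y already has 3, so the rest are out.
Only one shelf left: jack ∈ shelf-Red.
Only one shelf left: bolt ∈ shelf-Red.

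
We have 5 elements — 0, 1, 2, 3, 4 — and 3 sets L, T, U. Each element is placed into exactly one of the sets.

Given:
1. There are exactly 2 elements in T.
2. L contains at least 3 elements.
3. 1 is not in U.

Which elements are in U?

U = {}

From (3): 1 ∉ U.
Suppose 0 ∈ U: no assignment then satisfies all the clues, so 0 ∉ U.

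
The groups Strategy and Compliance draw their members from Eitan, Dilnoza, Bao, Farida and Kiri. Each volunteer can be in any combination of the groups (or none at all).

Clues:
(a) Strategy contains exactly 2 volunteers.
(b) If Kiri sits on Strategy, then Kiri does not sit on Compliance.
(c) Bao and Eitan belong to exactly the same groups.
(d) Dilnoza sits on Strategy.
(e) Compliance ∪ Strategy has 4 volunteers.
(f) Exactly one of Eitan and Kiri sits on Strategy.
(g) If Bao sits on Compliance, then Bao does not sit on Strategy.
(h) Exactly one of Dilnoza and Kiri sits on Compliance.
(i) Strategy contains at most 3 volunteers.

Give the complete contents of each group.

Strategy = {Dilnoza, Kiri}; Compliance = {Bao, Dilnoza, Eitan}

From (d): Dilnoza ∈ Strategy.
Suppose Eitan ∈ Strategy: no assignment then satisfies all the clues, so Eitan ∉ Strategy.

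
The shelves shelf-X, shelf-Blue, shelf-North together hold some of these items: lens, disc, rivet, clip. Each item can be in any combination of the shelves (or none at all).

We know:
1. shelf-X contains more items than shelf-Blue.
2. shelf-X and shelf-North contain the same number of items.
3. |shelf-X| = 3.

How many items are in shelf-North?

3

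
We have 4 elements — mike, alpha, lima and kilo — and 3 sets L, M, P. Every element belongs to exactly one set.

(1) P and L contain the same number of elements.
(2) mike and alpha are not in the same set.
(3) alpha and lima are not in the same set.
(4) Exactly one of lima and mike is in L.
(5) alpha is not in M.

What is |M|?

2

From (5): alpha ∉ M.
Suppose mike ∈ P: no assignment then satisfies all the clues, so mike ∉ P.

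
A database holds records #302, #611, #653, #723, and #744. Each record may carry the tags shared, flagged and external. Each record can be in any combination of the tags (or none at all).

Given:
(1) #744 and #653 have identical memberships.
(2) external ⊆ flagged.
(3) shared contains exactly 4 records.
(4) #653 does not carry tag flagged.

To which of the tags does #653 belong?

#653: shared

From (4): #653 ∉ flagged.
(1): #744 matches #653: #744 ∉ flagged.
(2) contrapositive: #653 ∉ external.
(2) contrapositive: #744 ∉ external.
Suppose #653 ∉ shared: no assignment then satisfies all the clues, so #653 ∈ shared.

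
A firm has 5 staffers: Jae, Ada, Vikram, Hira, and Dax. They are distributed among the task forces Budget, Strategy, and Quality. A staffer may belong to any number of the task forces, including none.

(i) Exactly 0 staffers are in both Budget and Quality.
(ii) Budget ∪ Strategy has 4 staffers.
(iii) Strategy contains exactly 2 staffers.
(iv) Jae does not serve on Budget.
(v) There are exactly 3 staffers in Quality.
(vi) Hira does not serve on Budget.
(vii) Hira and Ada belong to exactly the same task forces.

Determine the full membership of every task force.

Budget = {Dax, Vikram}; Strategy = {Ada, Hira}; Quality = {Ada, Hira, Jae}

From (iv): Jae ∉ Budget.
From (vi): Hira ∉ Budget.
(vii): Ada matches Hira: Ada ∉ Budget.
Suppose Jae ∈ Strategy: no assignment then satisfies all the clues, so Jae ∉ Strategy.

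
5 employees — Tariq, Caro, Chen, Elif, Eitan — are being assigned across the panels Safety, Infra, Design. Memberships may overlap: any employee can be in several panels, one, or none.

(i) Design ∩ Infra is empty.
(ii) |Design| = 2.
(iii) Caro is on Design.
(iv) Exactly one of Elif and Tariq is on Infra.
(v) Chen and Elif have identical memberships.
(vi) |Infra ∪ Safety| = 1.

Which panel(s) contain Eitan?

Eitan: Design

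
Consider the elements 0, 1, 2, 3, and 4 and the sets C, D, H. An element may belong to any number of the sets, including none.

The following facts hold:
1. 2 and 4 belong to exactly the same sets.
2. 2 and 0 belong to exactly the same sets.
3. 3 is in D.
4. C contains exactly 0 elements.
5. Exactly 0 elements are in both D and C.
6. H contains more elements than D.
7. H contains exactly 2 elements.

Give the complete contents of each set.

C = {}; D = {3}; H = {1, 3}

From (3): 3 ∈ D.
(4): C already has 0, so the rest are out.
Suppose 0 ∈ D: no assignment then satisfies all the clues, so 0 ∉ D.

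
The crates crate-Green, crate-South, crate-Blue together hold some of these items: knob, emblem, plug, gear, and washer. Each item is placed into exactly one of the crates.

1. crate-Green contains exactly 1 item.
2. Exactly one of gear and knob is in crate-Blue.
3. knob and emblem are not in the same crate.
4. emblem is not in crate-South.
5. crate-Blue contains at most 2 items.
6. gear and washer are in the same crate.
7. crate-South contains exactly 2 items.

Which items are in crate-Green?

crate-Green = {emblem}

From (4): emblem ∉ crate-South.
Suppose knob ∈ crate-Green: no assignment then satisfies all the clues, so knob ∉ crate-Green.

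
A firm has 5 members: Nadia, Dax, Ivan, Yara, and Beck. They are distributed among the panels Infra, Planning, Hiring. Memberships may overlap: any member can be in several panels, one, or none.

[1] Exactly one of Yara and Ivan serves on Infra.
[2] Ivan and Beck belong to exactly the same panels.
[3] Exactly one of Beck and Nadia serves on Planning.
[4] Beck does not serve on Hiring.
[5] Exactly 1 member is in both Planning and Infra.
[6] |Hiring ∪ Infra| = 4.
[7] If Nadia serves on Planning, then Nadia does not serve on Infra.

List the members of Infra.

Infra = {Beck, Dax, Ivan}

From (4): Beck ∉ Hiring.
(2): Ivan matches Beck: Ivan ∉ Hiring.
Suppose Nadia ∈ Infra: no assignment then satisfies all the clues, so Nadia ∉ Infra.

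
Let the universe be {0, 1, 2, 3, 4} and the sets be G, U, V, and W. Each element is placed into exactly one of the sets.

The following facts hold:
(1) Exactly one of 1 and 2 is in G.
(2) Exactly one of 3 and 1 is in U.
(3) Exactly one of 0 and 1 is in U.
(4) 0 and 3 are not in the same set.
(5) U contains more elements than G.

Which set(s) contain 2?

2: G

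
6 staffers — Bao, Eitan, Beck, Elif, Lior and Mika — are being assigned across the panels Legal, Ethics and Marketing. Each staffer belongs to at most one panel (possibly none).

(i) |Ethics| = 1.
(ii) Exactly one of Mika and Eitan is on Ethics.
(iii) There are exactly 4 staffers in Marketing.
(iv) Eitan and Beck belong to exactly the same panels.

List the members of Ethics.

Ethics = {Mika}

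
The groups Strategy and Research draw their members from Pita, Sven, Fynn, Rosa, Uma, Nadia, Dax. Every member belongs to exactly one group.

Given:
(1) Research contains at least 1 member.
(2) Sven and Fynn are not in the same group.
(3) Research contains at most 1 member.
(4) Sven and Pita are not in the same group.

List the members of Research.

Research = {Sven}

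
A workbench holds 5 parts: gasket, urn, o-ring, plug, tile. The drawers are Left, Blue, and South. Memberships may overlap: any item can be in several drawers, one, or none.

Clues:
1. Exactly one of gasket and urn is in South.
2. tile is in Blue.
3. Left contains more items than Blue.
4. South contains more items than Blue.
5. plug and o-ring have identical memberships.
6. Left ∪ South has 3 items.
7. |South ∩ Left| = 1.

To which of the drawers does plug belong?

plug: none

From (2): tile ∈ Blue.
Suppose plug ∈ Left: no assignment then satisfies all the clues, so plug ∉ Left.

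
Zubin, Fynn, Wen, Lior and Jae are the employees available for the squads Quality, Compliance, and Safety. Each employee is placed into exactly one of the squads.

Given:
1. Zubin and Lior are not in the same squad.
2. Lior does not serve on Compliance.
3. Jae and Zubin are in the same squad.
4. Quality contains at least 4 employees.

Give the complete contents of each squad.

Quality = {Fynn, Jae, Wen, Zubin}; Compliance = {}; Safety = {Lior}

From (2): Lior ∉ Compliance.
Suppose Zubin ∉ Quality: no assignment then satisfies all the clues, so Zubin ∈ Quality.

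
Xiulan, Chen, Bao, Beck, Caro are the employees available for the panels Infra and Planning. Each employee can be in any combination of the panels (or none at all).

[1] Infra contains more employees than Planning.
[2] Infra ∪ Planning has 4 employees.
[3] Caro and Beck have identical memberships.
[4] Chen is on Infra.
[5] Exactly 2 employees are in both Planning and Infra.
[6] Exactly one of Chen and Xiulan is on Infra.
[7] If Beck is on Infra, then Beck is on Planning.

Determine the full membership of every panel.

Infra = {Bao, Beck, Caro, Chen}; Planning = {Beck, Caro}

From (4): Chen ∈ Infra.
(6) (exactly one): Xiulan ∉ Infra.
Suppose Xiulan ∈ Planning: no assignment then satisfies all the clues, so Xiulan ∉ Planning.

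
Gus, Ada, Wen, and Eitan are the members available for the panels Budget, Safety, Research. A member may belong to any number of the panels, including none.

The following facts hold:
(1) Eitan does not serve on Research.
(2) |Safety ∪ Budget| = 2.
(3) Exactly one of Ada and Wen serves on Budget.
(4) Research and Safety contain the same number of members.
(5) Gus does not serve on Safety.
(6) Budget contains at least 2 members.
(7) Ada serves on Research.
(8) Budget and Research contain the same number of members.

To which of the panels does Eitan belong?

Eitan: Budget, Safety

From (1): Eitan ∉ Research.
From (5): Gus ∉ Safety.
From (7): Ada ∈ Research.
Suppose Eitan ∉ Budget: no assignment then satisfies all the clues, so Eitan ∈ Budget.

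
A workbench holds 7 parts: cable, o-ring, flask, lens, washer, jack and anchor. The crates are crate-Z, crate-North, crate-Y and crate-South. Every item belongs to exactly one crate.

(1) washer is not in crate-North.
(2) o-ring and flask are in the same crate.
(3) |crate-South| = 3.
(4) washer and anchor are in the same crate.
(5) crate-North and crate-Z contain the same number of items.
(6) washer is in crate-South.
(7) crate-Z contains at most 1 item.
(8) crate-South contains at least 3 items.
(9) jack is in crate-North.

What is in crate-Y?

crate-Y = {flask, o-ring}

From (1): washer ∉ crate-North.
From (6): washer ∈ crate-South.
From (9): jack ∈ crate-North.
(4): anchor matches washer: anchor ∉ crate-Z.
(4): anchor matches washer: anchor ∉ crate-North.
(4): anchor matches washer: anchor ∉ crate-Y.
(4): anchor matches washer: anchor ∈ crate-South.
Suppose cable ∈ crate-Y: no assignment then satisfies all the clues, so cable ∉ crate-Y.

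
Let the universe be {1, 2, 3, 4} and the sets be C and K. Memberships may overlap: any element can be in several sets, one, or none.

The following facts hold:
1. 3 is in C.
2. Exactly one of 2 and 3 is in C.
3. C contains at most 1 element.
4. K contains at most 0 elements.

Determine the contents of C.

From (1): 3 ∈ C.
(2) (exactly one): 2 ∉ C.
(3): C already has 1, so the rest are out.
(4): K already has 0, so the rest are out.

C = {3}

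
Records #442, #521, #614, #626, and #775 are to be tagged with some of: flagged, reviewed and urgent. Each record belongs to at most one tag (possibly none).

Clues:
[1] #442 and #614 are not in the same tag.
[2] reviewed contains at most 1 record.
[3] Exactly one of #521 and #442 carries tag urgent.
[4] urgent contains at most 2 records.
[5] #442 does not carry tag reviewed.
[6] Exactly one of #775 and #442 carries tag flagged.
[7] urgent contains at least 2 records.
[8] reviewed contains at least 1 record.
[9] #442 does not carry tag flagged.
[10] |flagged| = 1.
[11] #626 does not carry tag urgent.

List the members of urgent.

urgent = {#521, #614}

From (5): #442 ∉ reviewed.
From (9): #442 ∉ flagged.
From (11): #626 ∉ urgent.
(6) (exactly one): #775 ∈ flagged.
(10): flagged already has 1, so the rest are out.
Suppose #442 ∈ urgent: no assignment then satisfies all the clues, so #442 ∉ urgent.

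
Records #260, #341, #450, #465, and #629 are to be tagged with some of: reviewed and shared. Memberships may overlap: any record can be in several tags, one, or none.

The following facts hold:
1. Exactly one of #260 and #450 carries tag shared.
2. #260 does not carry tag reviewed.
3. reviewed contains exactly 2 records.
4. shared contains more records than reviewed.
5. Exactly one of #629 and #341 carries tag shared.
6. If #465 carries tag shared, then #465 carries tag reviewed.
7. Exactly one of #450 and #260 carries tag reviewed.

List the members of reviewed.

reviewed = {#450, #465}

From (2): #260 ∉ reviewed.
(7) (exactly one): #450 ∈ reviewed.
Suppose #341 ∈ reviewed: no assignment then satisfies all the clues, so #341 ∉ reviewed.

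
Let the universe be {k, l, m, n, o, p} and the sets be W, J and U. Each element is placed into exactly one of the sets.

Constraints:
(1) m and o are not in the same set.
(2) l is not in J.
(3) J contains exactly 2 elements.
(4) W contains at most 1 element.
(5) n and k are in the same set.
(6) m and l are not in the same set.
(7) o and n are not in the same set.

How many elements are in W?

1

From (2): l ∉ J.
Suppose k ∈ W: no assignment then satisfies all the clues, so k ∉ W.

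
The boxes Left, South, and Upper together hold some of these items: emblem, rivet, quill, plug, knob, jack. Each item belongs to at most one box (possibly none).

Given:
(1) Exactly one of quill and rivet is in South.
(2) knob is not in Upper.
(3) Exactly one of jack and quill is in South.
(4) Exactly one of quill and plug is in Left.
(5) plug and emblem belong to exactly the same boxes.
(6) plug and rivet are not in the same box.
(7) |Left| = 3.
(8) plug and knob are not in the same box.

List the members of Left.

From (2): knob ∉ Upper.
Suppose emblem ∉ Left: no assignment then satisfies all the clues, so emblem ∈ Left.

Left = {emblem, jack, plug}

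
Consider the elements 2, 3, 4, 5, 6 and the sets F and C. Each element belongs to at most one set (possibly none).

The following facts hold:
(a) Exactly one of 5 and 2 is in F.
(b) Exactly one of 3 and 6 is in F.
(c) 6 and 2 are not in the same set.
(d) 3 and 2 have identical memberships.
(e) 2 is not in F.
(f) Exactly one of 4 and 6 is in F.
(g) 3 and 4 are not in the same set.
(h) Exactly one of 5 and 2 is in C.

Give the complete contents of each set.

From (e): 2 ∉ F.
(a) (exactly one): 5 ∈ F.
(d): 3 matches 2: 3 ∉ F.
(h) (exactly one): 2 ∈ C.
(b) (exactly one): 6 ∈ F.
(d): 3 matches 2: 3 ∈ C.
(f) (exactly one): 4 ∉ F.
(g): 4 ∉ C.

F = {5, 6}; C = {2, 3}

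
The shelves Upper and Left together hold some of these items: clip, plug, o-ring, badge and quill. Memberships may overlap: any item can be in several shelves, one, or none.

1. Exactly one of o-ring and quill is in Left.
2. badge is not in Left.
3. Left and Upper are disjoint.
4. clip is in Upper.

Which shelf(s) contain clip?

From (2): badge ∉ Left.
From (4): clip ∈ Upper.
(3) (disjoint): clip ∉ Left.

clip: Upper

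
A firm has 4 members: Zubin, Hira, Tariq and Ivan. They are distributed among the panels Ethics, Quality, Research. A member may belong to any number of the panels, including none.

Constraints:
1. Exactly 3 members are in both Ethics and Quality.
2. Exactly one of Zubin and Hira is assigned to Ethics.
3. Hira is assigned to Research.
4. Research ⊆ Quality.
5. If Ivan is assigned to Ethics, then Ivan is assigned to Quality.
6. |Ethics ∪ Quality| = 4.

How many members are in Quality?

4

From (3): Hira ∈ Research.
(4) with Hira ∈ Research: Hira ∈ Quality.
Suppose Zubin ∉ Quality: no assignment then satisfies all the clues, so Zubin ∈ Quality.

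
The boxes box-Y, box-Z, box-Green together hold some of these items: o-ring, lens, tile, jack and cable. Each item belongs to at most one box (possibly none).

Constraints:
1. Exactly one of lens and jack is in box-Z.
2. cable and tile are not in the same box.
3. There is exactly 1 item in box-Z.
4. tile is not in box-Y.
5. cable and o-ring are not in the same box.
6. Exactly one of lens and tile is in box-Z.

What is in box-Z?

box-Z = {lens}

From (4): tile ∉ box-Y.
Suppose o-ring ∈ box-Z: no assignment then satisfies all the clues, so o-ring ∉ box-Z.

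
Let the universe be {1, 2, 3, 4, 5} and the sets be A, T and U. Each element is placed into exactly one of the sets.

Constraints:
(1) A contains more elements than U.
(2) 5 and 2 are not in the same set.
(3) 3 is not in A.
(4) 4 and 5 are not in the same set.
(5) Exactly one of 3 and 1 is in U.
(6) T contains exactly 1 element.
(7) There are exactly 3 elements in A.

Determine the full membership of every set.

A = {1, 2, 4}; T = {5}; U = {3}

From (3): 3 ∉ A.
Suppose 1 ∉ A: no assignment then satisfies all the clues, so 1 ∈ A.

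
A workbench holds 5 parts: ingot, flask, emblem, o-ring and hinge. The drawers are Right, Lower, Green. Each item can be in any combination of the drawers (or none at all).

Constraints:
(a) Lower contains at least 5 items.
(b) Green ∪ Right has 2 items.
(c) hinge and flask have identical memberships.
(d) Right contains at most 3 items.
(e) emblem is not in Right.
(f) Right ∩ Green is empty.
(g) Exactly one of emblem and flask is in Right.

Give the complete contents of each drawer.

Right = {flask, hinge}; Lower = {emblem, flask, hinge, ingot, o-ring}; Green = {}

From (e): emblem ∉ Right.
(a): only 5 candidates remain for Lower, so all are in.
(g) (exactly one): flask ∈ Right.
(c): hinge matches flask: hinge ∈ Right.
(f) (disjoint): flask ∉ Green.
(f) (disjoint): hinge ∉ Green.
Suppose ingot ∈ Right: no assignment then satisfies all the clues, so ingot ∉ Right.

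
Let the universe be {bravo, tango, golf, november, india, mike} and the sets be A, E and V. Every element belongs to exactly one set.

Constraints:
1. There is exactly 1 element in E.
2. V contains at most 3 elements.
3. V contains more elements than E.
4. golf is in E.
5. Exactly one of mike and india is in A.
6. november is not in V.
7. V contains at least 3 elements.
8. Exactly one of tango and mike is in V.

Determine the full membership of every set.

A = {mike, november}; E = {golf}; V = {bravo, india, tango}

From (4): golf ∈ E.
From (6): november ∉ V.
(1): E already has 1, so the rest are out.
Only one set left: november ∈ A.
Suppose bravo ∈ A: no assignment then satisfies all the clues, so bravo ∉ A.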